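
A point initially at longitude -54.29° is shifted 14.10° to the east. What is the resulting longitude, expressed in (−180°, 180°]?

Start at -54.29°; shift +14.10° → -40.19°.
-40.19° already lies in (−180°, 180°].

-40.19°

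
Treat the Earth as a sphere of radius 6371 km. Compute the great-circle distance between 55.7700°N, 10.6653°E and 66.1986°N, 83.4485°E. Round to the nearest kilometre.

3841 km

Δλ = 83.4485 − 10.6653 = 72.7832°.
Δφ = 66.1986 − 55.7700 = 10.4286°.
a = sin²(Δφ/2) + cos φ₁ · cos φ₂ · sin²(Δλ/2) = 0.088169.
c = 2·atan2(√a, √(1−a)) = 0.60296 rad → d = 6371·c ≈ 3841.45 km.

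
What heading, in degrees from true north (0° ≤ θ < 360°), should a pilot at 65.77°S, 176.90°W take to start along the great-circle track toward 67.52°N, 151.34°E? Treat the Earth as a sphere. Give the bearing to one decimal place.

Δλ = 151.34 − -176.90 = 328.24°; wrapped into (−180°, 180°]: -31.76°.
θ = atan2( sin Δλ · cos φ₂ , cos φ₁ · sin φ₂ − sin φ₁ · cos φ₂ · cos Δλ )
  = atan2(-0.20126, 0.67568) = -16.587° → normalised to [0°, 360°): 343.413°.

343.4°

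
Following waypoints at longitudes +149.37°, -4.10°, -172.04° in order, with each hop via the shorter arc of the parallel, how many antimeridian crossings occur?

Leg 1: +149.37° → -4.10°, shortest Δλ = -153.47° (west) — does not cross 180°.
Leg 2: -4.10° → -172.04°, shortest Δλ = -167.94° (west) — does not cross 180°.
Total crossings: 0.

0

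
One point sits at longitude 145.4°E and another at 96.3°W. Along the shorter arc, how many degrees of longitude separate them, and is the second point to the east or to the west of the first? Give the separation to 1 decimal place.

118.3° east

Raw difference: -96.3 − 145.4 = -241.7°.
Normalise into (−180°, 180°]: -241.7° + 360° = 118.3°.
Positive ⇒ the second point lies to the east; separation 118.3°.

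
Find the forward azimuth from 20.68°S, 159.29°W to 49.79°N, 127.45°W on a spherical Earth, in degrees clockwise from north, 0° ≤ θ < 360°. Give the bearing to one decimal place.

20.6°

Δλ = -127.45 − -159.29 = 31.84°.
θ = atan2( sin Δλ · cos φ₂ , cos φ₁ · sin φ₂ − sin φ₁ · cos φ₂ · cos Δλ )
  = atan2(0.34058, 0.90816) = 20.557° → normalised to [0°, 360°): 20.557°.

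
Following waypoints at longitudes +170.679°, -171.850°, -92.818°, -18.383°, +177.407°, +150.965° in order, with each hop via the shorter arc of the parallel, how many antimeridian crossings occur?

Leg 1: +170.679° → -171.850°, shortest Δλ = 17.471° (east) — crosses 180°.
Leg 2: -171.850° → -92.818°, shortest Δλ = 79.032° (east) — does not cross 180°.
Leg 3: -92.818° → -18.383°, shortest Δλ = 74.435° (east) — does not cross 180°.
Leg 4: -18.383° → +177.407°, shortest Δλ = -164.21° (west) — crosses 180°.
Leg 5: +177.407° → +150.965°, shortest Δλ = -26.442° (west) — does not cross 180°.
Total crossings: 2.

2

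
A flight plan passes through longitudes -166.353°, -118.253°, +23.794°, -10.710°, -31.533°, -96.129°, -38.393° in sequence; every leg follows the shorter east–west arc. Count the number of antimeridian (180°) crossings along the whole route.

Leg 1: -166.353° → -118.253°, shortest Δλ = 48.1° (east) — does not cross 180°.
Leg 2: -118.253° → +23.794°, shortest Δλ = 142.047° (east) — does not cross 180°.
Leg 3: +23.794° → -10.710°, shortest Δλ = -34.504° (west) — does not cross 180°.
Leg 4: -10.710° → -31.533°, shortest Δλ = -20.823° (west) — does not cross 180°.
Leg 5: -31.533° → -96.129°, shortest Δλ = -64.596° (west) — does not cross 180°.
Leg 6: -96.129° → -38.393°, shortest Δλ = 57.736° (east) — does not cross 180°.
Total crossings: 0.

0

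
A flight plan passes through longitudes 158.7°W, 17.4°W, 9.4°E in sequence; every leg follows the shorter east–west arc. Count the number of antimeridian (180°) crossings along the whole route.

0

Leg 1: -158.7° → -17.4°, shortest Δλ = 141.3° (east) — does not cross 180°.
Leg 2: -17.4° → +9.4°, shortest Δλ = 26.8° (east) — does not cross 180°.
Total crossings: 0.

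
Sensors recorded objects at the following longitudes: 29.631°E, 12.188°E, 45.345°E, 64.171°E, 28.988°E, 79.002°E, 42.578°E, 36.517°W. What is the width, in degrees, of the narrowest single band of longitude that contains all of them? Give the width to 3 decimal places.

115.519°

Sort the longitudes: -36.517°, +12.188°, +28.988°, +29.631°, +42.578°, +45.345°, +64.171°, +79.002°.
Eastward gaps between consecutive values (wrapping around): 48.705°, 16.800°, 0.643°, 12.947°, 2.767°, 18.826°, 14.831°, 244.481°.
Largest gap = 244.481° ⇒ minimal covering band is its complement: 360° − 244.481° = 115.519°.
Band runs from -36.517° eastward to +79.002°.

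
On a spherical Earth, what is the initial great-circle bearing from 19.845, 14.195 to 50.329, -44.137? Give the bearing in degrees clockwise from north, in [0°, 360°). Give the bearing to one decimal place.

Δλ = -44.137 − 14.195 = -58.332°.
θ = atan2( sin Δλ · cos φ₂ , cos φ₁ · sin φ₂ − sin φ₁ · cos φ₂ · cos Δλ )
  = atan2(-0.54333, 0.61024) = -41.680° → normalised to [0°, 360°): 318.320°.

318.3°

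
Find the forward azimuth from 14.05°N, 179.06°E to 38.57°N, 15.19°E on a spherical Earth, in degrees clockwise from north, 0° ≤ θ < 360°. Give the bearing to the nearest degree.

345°

Δλ = 15.19 − 179.06 = -163.87°.
θ = atan2( sin Δλ · cos φ₂ , cos φ₁ · sin φ₂ − sin φ₁ · cos φ₂ · cos Δλ )
  = atan2(-0.21721, 0.78715) = -15.427° → normalised to [0°, 360°): 344.573°.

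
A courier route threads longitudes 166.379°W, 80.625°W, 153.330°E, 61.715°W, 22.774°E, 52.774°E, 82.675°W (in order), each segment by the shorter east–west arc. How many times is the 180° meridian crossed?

Leg 1: -166.379° → -80.625°, shortest Δλ = 85.754° (east) — does not cross 180°.
Leg 2: -80.625° → +153.330°, shortest Δλ = -126.045° (west) — crosses 180°.
Leg 3: +153.330° → -61.715°, shortest Δλ = 144.955° (east) — crosses 180°.
Leg 4: -61.715° → +22.774°, shortest Δλ = 84.489° (east) — does not cross 180°.
Leg 5: +22.774° → +52.774°, shortest Δλ = 30.0° (east) — does not cross 180°.
Leg 6: +52.774° → -82.675°, shortest Δλ = -135.449° (west) — does not cross 180°.
Total crossings: 2.

2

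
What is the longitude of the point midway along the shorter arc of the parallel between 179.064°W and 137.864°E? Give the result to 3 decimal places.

Signed shortest Δλ from -179.064° to +137.864° is -43.072°.
Midpoint longitude = -179.064° + (-43.072°)/2 = -179.064° − 21.536° = -200.600°.
Normalise into (−180°, 180°]: +159.400°.
(The naïve average (-179.064 + +137.864)/2 = -20.6° is on the wrong side of the globe.)

159.400°E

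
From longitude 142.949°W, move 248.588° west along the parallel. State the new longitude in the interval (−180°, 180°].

31.537°W

Start at -142.949°; shift −248.588° → -391.537°.
-391.537° lies outside (−180°, 180°]; add 360° → -31.537°.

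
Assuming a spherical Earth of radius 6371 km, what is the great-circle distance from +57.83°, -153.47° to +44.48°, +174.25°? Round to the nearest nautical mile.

Δλ = 174.25 − -153.47 = 327.72°; wrapped into (−180°, 180°]: -32.28°.
Δφ = 44.48 − 57.83 = -13.35°.
a = sin²(Δφ/2) + cos φ₁ · cos φ₂ · sin²(Δλ/2) = 0.042867.
c = 2·atan2(√a, √(1−a)) = 0.41711 rad → d = 6371·c ≈ 2657.38 km ≈ 1434.87 nmi.

1435 nmi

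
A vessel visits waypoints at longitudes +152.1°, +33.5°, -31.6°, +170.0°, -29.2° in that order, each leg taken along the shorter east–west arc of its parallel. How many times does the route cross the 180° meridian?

Leg 1: +152.1° → +33.5°, shortest Δλ = -118.6° (west) — does not cross 180°.
Leg 2: +33.5° → -31.6°, shortest Δλ = -65.1° (west) — does not cross 180°.
Leg 3: -31.6° → +170.0°, shortest Δλ = -158.4° (west) — crosses 180°.
Leg 4: +170.0° → -29.2°, shortest Δλ = 160.8° (east) — crosses 180°.
Total crossings: 2.

2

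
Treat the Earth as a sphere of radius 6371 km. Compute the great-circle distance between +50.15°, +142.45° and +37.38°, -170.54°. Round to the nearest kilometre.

3957 km

Δλ = -170.54 − 142.45 = -312.99°; wrapped into (−180°, 180°]: 47.01°.
Δφ = 37.38 − 50.15 = -12.77°.
a = sin²(Δφ/2) + cos φ₁ · cos φ₂ · sin²(Δλ/2) = 0.093360.
c = 2·atan2(√a, √(1−a)) = 0.62103 rad → d = 6371·c ≈ 3956.58 km.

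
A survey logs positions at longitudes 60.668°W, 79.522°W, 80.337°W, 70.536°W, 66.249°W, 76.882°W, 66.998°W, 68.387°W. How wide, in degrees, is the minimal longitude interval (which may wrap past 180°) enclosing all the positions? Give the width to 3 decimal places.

19.669°

Sort the longitudes: -80.337°, -79.522°, -76.882°, -70.536°, -68.387°, -66.998°, -66.249°, -60.668°.
Eastward gaps between consecutive values (wrapping around): 0.815°, 2.640°, 6.346°, 2.149°, 1.389°, 0.749°, 5.581°, 340.331°.
Largest gap = 340.331° ⇒ minimal covering band is its complement: 360° − 340.331° = 19.669°.
Band runs from -80.337° eastward to -60.668°.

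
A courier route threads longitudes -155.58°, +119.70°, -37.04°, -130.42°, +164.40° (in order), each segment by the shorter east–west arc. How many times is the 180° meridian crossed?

2

Leg 1: -155.58° → +119.70°, shortest Δλ = -84.72° (west) — crosses 180°.
Leg 2: +119.70° → -37.04°, shortest Δλ = -156.74° (west) — does not cross 180°.
Leg 3: -37.04° → -130.42°, shortest Δλ = -93.38° (west) — does not cross 180°.
Leg 4: -130.42° → +164.40°, shortest Δλ = -65.18° (west) — crosses 180°.
Total crossings: 2.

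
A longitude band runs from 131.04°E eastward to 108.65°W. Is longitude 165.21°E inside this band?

Yes

Band width going east from +131.04° to -108.65°: ((-108.65 − 131.04) mod 360) = 120.31°.
Offset of +165.21° east of the west edge: ((165.21 − 131.04) mod 360) = 34.17°.
34.17° ≤ 120.31° ⇒ inside.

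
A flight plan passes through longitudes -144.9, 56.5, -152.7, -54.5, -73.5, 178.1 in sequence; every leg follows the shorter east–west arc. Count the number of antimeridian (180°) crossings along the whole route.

Leg 1: -144.9° → +56.5°, shortest Δλ = -158.6° (west) — crosses 180°.
Leg 2: +56.5° → -152.7°, shortest Δλ = 150.8° (east) — crosses 180°.
Leg 3: -152.7° → -54.5°, shortest Δλ = 98.2° (east) — does not cross 180°.
Leg 4: -54.5° → -73.5°, shortest Δλ = -19.0° (west) — does not cross 180°.
Leg 5: -73.5° → +178.1°, shortest Δλ = -108.4° (west) — crosses 180°.
Total crossings: 3.

3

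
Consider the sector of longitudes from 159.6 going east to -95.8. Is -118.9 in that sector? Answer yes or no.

Band width going east from +159.6° to -95.8°: ((-95.8 − 159.6) mod 360) = 104.6°.
Offset of -118.9° east of the west edge: ((-118.9 − 159.6) mod 360) = 81.5°.
81.5° ≤ 104.6° ⇒ inside.

Yes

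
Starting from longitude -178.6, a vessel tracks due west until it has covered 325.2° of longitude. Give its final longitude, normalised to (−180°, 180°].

-143.8°

Start at -178.6°; shift −325.2° → -503.8°.
-503.8° lies outside (−180°, 180°]; add 360° → -143.8°.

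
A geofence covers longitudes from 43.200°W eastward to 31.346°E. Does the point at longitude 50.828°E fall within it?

Band width going east from -43.200° to +31.346°: ((31.346 − -43.200) mod 360) = 74.546°.
Offset of +50.828° east of the west edge: ((50.828 − -43.200) mod 360) = 94.028°.
94.028° > 74.546° ⇒ outside.

No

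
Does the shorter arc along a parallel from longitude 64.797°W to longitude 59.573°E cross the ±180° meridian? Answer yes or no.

Signed shortest Δλ = ((59.573 − -64.797 + 180) mod 360) − 180 = 124.37°.
Going east by 124.37° from -64.797° reaches +59.573° without touching 180°.

No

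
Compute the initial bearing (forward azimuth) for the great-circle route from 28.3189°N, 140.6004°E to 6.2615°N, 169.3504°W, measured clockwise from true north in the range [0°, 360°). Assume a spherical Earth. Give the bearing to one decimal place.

105.2°

Δλ = -169.3504 − 140.6004 = -309.9508°; wrapped into (−180°, 180°]: 50.0492°.
θ = atan2( sin Δλ · cos φ₂ , cos φ₁ · sin φ₂ − sin φ₁ · cos φ₂ · cos Δλ )
  = atan2(0.76202, -0.20678) = 105.182° → normalised to [0°, 360°): 105.182°.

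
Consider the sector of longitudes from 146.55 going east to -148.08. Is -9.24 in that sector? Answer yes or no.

Band width going east from +146.55° to -148.08°: ((-148.08 − 146.55) mod 360) = 65.37°.
Offset of -9.24° east of the west edge: ((-9.24 − 146.55) mod 360) = 204.21°.
204.21° > 65.37° ⇒ outside.

No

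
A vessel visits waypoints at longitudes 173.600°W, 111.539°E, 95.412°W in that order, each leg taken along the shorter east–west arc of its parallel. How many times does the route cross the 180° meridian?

Leg 1: -173.600° → +111.539°, shortest Δλ = -74.861° (west) — crosses 180°.
Leg 2: +111.539° → -95.412°, shortest Δλ = 153.049° (east) — crosses 180°.
Total crossings: 2.

2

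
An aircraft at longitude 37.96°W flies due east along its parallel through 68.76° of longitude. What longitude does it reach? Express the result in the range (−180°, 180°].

30.80°E

Start at -37.96°; shift +68.76° → +30.80°.
+30.80° already lies in (−180°, 180°].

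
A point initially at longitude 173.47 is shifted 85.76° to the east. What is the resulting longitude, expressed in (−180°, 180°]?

-100.77°

Start at +173.47°; shift +85.76° → +259.23°.
+259.23° lies outside (−180°, 180°]; subtract 360° → -100.77°.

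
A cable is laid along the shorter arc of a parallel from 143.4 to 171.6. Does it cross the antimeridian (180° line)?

Signed shortest Δλ = ((171.6 − 143.4 + 180) mod 360) − 180 = 28.2°.
Going east by 28.2° from +143.4° reaches +171.6° without touching 180°.

No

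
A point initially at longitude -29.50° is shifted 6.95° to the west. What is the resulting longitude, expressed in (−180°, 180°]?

Start at -29.50°; shift −6.95° → -36.45°.
-36.45° already lies in (−180°, 180°].

-36.45°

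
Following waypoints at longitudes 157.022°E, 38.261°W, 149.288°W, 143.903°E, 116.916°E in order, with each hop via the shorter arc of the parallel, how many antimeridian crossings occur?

Leg 1: +157.022° → -38.261°, shortest Δλ = 164.717° (east) — crosses 180°.
Leg 2: -38.261° → -149.288°, shortest Δλ = -111.027° (west) — does not cross 180°.
Leg 3: -149.288° → +143.903°, shortest Δλ = -66.809° (west) — crosses 180°.
Leg 4: +143.903° → +116.916°, shortest Δλ = -26.987° (west) — does not cross 180°.
Total crossings: 2.

2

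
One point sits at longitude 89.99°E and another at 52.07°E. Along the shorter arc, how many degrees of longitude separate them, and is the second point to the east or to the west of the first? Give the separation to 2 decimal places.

37.92° west

Raw difference: 52.07 − 89.99 = -37.92°.
Normalise into (−180°, 180°]: -37.92° stays -37.92°.
Negative ⇒ the second point lies to the west; separation 37.92°.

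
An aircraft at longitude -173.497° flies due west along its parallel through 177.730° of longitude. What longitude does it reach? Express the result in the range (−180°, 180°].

+8.773°

Start at -173.497°; shift −177.730° → -351.227°.
-351.227° lies outside (−180°, 180°]; add 360° → +8.773°.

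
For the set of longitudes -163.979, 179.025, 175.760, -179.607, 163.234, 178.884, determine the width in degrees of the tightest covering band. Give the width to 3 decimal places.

Sort the longitudes: -179.607°, -163.979°, +163.234°, +175.760°, +178.884°, +179.025°.
Eastward gaps between consecutive values (wrapping around): 15.628°, 327.213°, 12.526°, 3.124°, 0.141°, 1.368°.
Largest gap = 327.213° ⇒ minimal covering band is its complement: 360° − 327.213° = 32.787°.
Band runs from +163.234° eastward to -163.979°, crossing the antimeridian.

32.787°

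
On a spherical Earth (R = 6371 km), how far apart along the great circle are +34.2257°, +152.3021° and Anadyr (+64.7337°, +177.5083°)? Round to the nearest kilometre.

Δλ = 177.5083 − 152.3021 = 25.2062°.
Δφ = 64.7337 − 34.2257 = 30.5080°.
a = sin²(Δφ/2) + cos φ₁ · cos φ₂ · sin²(Δλ/2) = 0.086023.
c = 2·atan2(√a, √(1−a)) = 0.59535 rad → d = 6371·c ≈ 3792.95 km.

3793 km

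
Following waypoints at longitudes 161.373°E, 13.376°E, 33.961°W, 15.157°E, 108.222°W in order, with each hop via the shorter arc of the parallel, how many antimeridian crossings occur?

Leg 1: +161.373° → +13.376°, shortest Δλ = -147.997° (west) — does not cross 180°.
Leg 2: +13.376° → -33.961°, shortest Δλ = -47.337° (west) — does not cross 180°.
Leg 3: -33.961° → +15.157°, shortest Δλ = 49.118° (east) — does not cross 180°.
Leg 4: +15.157° → -108.222°, shortest Δλ = -123.379° (west) — does not cross 180°.
Total crossings: 0.

0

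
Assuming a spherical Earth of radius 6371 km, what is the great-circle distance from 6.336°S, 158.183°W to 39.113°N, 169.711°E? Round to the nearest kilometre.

6037 km

Δλ = 169.711 − -158.183 = 327.894°; wrapped into (−180°, 180°]: -32.106°.
Δφ = 39.113 − -6.336 = 45.449°.
a = sin²(Δφ/2) + cos φ₁ · cos φ₂ · sin²(Δλ/2) = 0.208197.
c = 2·atan2(√a, √(1−a)) = 0.94763 rad → d = 6371·c ≈ 6037.37 km.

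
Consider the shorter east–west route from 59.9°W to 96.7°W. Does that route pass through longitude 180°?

Signed shortest Δλ = ((-96.7 − -59.9 + 180) mod 360) − 180 = -36.8°.
Going west by 36.8° from -59.9° reaches -96.7° without touching 180°.

No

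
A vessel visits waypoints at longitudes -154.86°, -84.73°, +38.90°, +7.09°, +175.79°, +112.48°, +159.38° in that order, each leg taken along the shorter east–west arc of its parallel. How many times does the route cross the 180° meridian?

0

Leg 1: -154.86° → -84.73°, shortest Δλ = 70.13° (east) — does not cross 180°.
Leg 2: -84.73° → +38.90°, shortest Δλ = 123.63° (east) — does not cross 180°.
Leg 3: +38.90° → +7.09°, shortest Δλ = -31.81° (west) — does not cross 180°.
Leg 4: +7.09° → +175.79°, shortest Δλ = 168.7° (east) — does not cross 180°.
Leg 5: +175.79° → +112.48°, shortest Δλ = -63.31° (west) — does not cross 180°.
Leg 6: +112.48° → +159.38°, shortest Δλ = 46.9° (east) — does not cross 180°.
Total crossings: 0.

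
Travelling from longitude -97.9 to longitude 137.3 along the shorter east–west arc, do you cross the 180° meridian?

Yes

Naïve |137.3 − -97.9| = 235.2° > 180°, so the shorter arc goes the other way round — across 180°.
Signed shortest Δλ = ((137.3 − -97.9 + 180) mod 360) − 180 = -124.8°.
Going west by 124.8° from -97.9° passes through 180° before reaching +137.3°.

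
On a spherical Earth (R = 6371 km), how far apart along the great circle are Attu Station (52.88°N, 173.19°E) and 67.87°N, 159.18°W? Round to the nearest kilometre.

2217 km

Δλ = -159.18 − 173.19 = -332.37°; wrapped into (−180°, 180°]: 27.63°.
Δφ = 67.87 − 52.88 = 14.99°.
a = sin²(Δφ/2) + cos φ₁ · cos φ₂ · sin²(Δλ/2) = 0.029977.
c = 2·atan2(√a, √(1−a)) = 0.34803 rad → d = 6371·c ≈ 2217.32 km.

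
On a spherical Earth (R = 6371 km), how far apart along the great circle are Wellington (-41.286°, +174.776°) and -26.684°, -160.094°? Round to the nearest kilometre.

Δλ = -160.094 − 174.776 = -334.870°; wrapped into (−180°, 180°]: 25.130°.
Δφ = -26.684 − -41.286 = 14.602°.
a = sin²(Δφ/2) + cos φ₁ · cos φ₂ · sin²(Δλ/2) = 0.047925.
c = 2·atan2(√a, √(1−a)) = 0.44141 rad → d = 6371·c ≈ 2812.22 km.

2812 km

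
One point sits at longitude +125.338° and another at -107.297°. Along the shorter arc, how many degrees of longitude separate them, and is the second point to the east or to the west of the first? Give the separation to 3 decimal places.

127.365° east

Raw difference: -107.297 − 125.338 = -232.635°.
Normalise into (−180°, 180°]: -232.635° + 360° = 127.365°.
Positive ⇒ the second point lies to the east; separation 127.365°.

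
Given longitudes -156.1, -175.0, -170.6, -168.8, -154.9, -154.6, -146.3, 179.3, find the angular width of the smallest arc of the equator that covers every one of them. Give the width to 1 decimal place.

Sort the longitudes: -175.0°, -170.6°, -168.8°, -156.1°, -154.9°, -154.6°, -146.3°, +179.3°.
Eastward gaps between consecutive values (wrapping around): 4.4°, 1.8°, 12.7°, 1.2°, 0.3°, 8.3°, 325.6°, 5.7°.
Largest gap = 325.6° ⇒ minimal covering band is its complement: 360° − 325.6° = 34.4°.
Band runs from +179.3° eastward to -146.3°, crossing the antimeridian.

34.4°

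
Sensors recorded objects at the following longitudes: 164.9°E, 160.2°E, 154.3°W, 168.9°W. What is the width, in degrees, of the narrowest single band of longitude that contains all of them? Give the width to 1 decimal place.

45.5°

Sort the longitudes: -168.9°, -154.3°, +160.2°, +164.9°.
Eastward gaps between consecutive values (wrapping around): 14.6°, 314.5°, 4.7°, 26.2°.
Largest gap = 314.5° ⇒ minimal covering band is its complement: 360° − 314.5° = 45.5°.
Band runs from +160.2° eastward to -154.3°, crossing the antimeridian.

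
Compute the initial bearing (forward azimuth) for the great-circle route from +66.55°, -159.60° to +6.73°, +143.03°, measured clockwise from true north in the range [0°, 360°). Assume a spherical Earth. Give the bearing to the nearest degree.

Δλ = 143.03 − -159.60 = 302.63°; wrapped into (−180°, 180°]: -57.37°.
θ = atan2( sin Δλ · cos φ₂ , cos φ₁ · sin φ₂ − sin φ₁ · cos φ₂ · cos Δλ )
  = atan2(-0.83637, -0.44463) = -117.996° → normalised to [0°, 360°): 242.004°.

242°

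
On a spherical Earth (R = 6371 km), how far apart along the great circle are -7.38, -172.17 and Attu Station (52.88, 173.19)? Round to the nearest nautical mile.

3695 nmi

Δλ = 173.19 − -172.17 = 345.36°; wrapped into (−180°, 180°]: -14.64°.
Δφ = 52.88 − -7.38 = 60.26°.
a = sin²(Δφ/2) + cos φ₁ · cos φ₂ · sin²(Δλ/2) = 0.261683.
c = 2·atan2(√a, √(1−a)) = 1.07397 rad → d = 6371·c ≈ 6842.29 km ≈ 3694.54 nmi.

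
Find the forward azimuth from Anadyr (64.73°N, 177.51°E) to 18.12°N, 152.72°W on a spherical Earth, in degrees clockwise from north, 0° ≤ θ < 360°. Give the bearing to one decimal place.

142.4°

Δλ = -152.72 − 177.51 = -330.23°; wrapped into (−180°, 180°]: 29.77°.
θ = atan2( sin Δλ · cos φ₂ , cos φ₁ · sin φ₂ − sin φ₁ · cos φ₂ · cos Δλ )
  = atan2(0.47190, -0.61327) = 142.423° → normalised to [0°, 360°): 142.423°.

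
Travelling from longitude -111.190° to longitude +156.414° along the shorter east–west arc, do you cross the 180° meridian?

Yes

Naïve |156.414 − -111.190| = 267.604° > 180°, so the shorter arc goes the other way round — across 180°.
Signed shortest Δλ = ((156.414 − -111.190 + 180) mod 360) − 180 = -92.396°.
Going west by 92.396° from -111.190° passes through 180° before reaching +156.414°.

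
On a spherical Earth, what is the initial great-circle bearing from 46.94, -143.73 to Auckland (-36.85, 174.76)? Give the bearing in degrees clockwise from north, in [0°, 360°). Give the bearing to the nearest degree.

Δλ = 174.76 − -143.73 = 318.49°; wrapped into (−180°, 180°]: -41.51°.
θ = atan2( sin Δλ · cos φ₂ , cos φ₁ · sin φ₂ − sin φ₁ · cos φ₂ · cos Δλ )
  = atan2(-0.53034, -0.84729) = -147.957° → normalised to [0°, 360°): 212.043°.

212°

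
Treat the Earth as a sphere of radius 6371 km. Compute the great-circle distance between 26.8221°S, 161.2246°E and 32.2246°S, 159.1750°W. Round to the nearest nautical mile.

Δλ = -159.1750 − 161.2246 = -320.3996°; wrapped into (−180°, 180°]: 39.6004°.
Δφ = -32.2246 − -26.8221 = -5.4025°.
a = sin²(Δφ/2) + cos φ₁ · cos φ₂ · sin²(Δλ/2) = 0.088848.
c = 2·atan2(√a, √(1−a)) = 0.60535 rad → d = 6371·c ≈ 3856.68 km ≈ 2082.44 nmi.

2082 nmi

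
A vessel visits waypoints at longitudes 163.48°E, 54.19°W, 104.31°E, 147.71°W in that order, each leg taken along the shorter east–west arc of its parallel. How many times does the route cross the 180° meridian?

Leg 1: +163.48° → -54.19°, shortest Δλ = 142.33° (east) — crosses 180°.
Leg 2: -54.19° → +104.31°, shortest Δλ = 158.5° (east) — does not cross 180°.
Leg 3: +104.31° → -147.71°, shortest Δλ = 107.98° (east) — crosses 180°.
Total crossings: 2.

2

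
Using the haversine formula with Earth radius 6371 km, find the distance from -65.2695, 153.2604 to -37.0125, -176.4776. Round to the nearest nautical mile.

Δλ = -176.4776 − 153.2604 = -329.7380°; wrapped into (−180°, 180°]: 30.2620°.
Δφ = -37.0125 − -65.2695 = 28.2570°.
a = sin²(Δφ/2) + cos φ₁ · cos φ₂ · sin²(Δλ/2) = 0.082344.
c = 2·atan2(√a, √(1−a)) = 0.58210 rad → d = 6371·c ≈ 3708.54 km ≈ 2002.45 nmi.

2002 nmi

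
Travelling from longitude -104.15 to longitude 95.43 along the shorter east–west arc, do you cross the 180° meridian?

Naïve |95.43 − -104.15| = 199.58° > 180°, so the shorter arc goes the other way round — across 180°.
Signed shortest Δλ = ((95.43 − -104.15 + 180) mod 360) − 180 = -160.42°.
Going west by 160.42° from -104.15° passes through 180° before reaching +95.43°.

Yes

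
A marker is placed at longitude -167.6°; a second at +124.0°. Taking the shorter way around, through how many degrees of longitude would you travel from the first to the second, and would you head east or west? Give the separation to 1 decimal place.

Raw difference: 124.0 − -167.6 = 291.6°.
Normalise into (−180°, 180°]: 291.6° − 360° = -68.4°.
Negative ⇒ the second point lies to the west; separation 68.4°.

68.4° west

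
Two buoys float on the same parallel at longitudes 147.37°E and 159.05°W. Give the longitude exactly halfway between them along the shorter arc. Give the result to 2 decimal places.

174.16°E

Signed shortest Δλ from +147.37° to -159.05° is +53.58°.
Midpoint longitude = +147.37° + (+53.58°)/2 = +147.37° + 26.79° = +174.16°.
(The naïve average (+147.37 + -159.05)/2 = -5.84° is on the wrong side of the globe.)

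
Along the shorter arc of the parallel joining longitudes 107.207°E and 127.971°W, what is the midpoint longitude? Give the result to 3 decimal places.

Signed shortest Δλ from +107.207° to -127.971° is +124.822°.
Midpoint longitude = +107.207° + (+124.822°)/2 = +107.207° + 62.411° = +169.618°.
(The naïve average (+107.207 + -127.971)/2 = -10.382° is on the wrong side of the globe.)

169.618°E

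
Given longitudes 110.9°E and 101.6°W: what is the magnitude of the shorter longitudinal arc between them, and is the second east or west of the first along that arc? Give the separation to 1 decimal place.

Raw difference: -101.6 − 110.9 = -212.5°.
Normalise into (−180°, 180°]: -212.5° + 360° = 147.5°.
Positive ⇒ the second point lies to the east; separation 147.5°.

147.5° east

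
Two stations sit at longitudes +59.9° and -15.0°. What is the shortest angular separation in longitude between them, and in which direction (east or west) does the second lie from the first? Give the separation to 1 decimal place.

Raw difference: -15.0 − 59.9 = -74.9°.
Normalise into (−180°, 180°]: -74.9° stays -74.9°.
Negative ⇒ the second point lies to the west; separation 74.9°.

74.9° west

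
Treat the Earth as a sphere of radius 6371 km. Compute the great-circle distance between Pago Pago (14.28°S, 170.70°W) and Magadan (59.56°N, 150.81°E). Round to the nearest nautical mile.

Δλ = 150.81 − -170.70 = 321.51°; wrapped into (−180°, 180°]: -38.49°.
Δφ = 59.56 − -14.28 = 73.84°.
a = sin²(Δφ/2) + cos φ₁ · cos φ₂ · sin²(Δλ/2) = 0.414181.
c = 2·atan2(√a, √(1−a)) = 1.39830 rad → d = 6371·c ≈ 8908.59 km ≈ 4810.26 nmi.

4810 nmi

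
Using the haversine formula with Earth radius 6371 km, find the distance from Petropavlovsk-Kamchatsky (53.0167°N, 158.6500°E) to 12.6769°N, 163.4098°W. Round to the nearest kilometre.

5598 km

Δλ = -163.4098 − 158.6500 = -322.0598°; wrapped into (−180°, 180°]: 37.9402°.
Δφ = 12.6769 − 53.0167 = -40.3398°.
a = sin²(Δφ/2) + cos φ₁ · cos φ₂ · sin²(Δλ/2) = 0.180912.
c = 2·atan2(√a, √(1−a)) = 0.87867 rad → d = 6371·c ≈ 5598.01 km.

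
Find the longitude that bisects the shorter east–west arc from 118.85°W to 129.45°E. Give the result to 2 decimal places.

174.70°W

Signed shortest Δλ from -118.85° to +129.45° is -111.70°.
Midpoint longitude = -118.85° + (-111.70°)/2 = -118.85° − 55.85° = -174.70°.
(The naïve average (-118.85 + +129.45)/2 = 5.3° is on the wrong side of the globe.)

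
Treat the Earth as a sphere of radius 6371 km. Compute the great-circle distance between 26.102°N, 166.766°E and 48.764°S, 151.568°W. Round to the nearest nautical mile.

5020 nmi

Δλ = -151.568 − 166.766 = -318.334°; wrapped into (−180°, 180°]: 41.666°.
Δφ = -48.764 − 26.102 = -74.866°.
a = sin²(Δφ/2) + cos φ₁ · cos φ₂ · sin²(Δλ/2) = 0.444331.
c = 2·atan2(√a, √(1−a)) = 1.45923 rad → d = 6371·c ≈ 9296.74 km ≈ 5019.84 nmi.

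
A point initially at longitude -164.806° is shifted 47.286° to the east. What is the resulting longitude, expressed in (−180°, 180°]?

-117.520°

Start at -164.806°; shift +47.286° → -117.520°.
-117.520° already lies in (−180°, 180°].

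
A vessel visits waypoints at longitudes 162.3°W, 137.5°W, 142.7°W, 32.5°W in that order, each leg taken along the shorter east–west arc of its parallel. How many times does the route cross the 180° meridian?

Leg 1: -162.3° → -137.5°, shortest Δλ = 24.8° (east) — does not cross 180°.
Leg 2: -137.5° → -142.7°, shortest Δλ = -5.2° (west) — does not cross 180°.
Leg 3: -142.7° → -32.5°, shortest Δλ = 110.2° (east) — does not cross 180°.
Total crossings: 0.

0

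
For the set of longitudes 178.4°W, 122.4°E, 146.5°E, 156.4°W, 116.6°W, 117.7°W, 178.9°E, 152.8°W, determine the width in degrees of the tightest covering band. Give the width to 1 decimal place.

121.0°

Sort the longitudes: -178.4°, -156.4°, -152.8°, -117.7°, -116.6°, +122.4°, +146.5°, +178.9°.
Eastward gaps between consecutive values (wrapping around): 22.0°, 3.6°, 35.1°, 1.1°, 239.0°, 24.1°, 32.4°, 2.7°.
Largest gap = 239.0° ⇒ minimal covering band is its complement: 360° − 239.0° = 121.0°.
Band runs from +122.4° eastward to -116.6°, crossing the antimeridian.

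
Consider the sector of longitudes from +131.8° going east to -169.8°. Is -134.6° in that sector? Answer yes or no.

Band width going east from +131.8° to -169.8°: ((-169.8 − 131.8) mod 360) = 58.4°.
Offset of -134.6° east of the west edge: ((-134.6 − 131.8) mod 360) = 93.6°.
93.6° > 58.4° ⇒ outside.

No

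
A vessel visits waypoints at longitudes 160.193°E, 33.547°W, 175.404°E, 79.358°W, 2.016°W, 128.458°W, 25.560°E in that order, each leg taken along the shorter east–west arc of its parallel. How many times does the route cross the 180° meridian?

3

Leg 1: +160.193° → -33.547°, shortest Δλ = 166.26° (east) — crosses 180°.
Leg 2: -33.547° → +175.404°, shortest Δλ = -151.049° (west) — crosses 180°.
Leg 3: +175.404° → -79.358°, shortest Δλ = 105.238° (east) — crosses 180°.
Leg 4: -79.358° → -2.016°, shortest Δλ = 77.342° (east) — does not cross 180°.
Leg 5: -2.016° → -128.458°, shortest Δλ = -126.442° (west) — does not cross 180°.
Leg 6: -128.458° → +25.560°, shortest Δλ = 154.018° (east) — does not cross 180°.
Total crossings: 3.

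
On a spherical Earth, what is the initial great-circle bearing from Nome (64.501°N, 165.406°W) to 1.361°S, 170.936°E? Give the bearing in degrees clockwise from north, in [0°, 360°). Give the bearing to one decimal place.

205.6°

Δλ = 170.936 − -165.406 = 336.342°; wrapped into (−180°, 180°]: -23.658°.
θ = atan2( sin Δλ · cos φ₂ , cos φ₁ · sin φ₂ − sin φ₁ · cos φ₂ · cos Δλ )
  = atan2(-0.40116, -0.83673) = -154.385° → normalised to [0°, 360°): 205.615°.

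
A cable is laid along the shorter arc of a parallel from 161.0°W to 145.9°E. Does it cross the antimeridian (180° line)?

Naïve |145.9 − -161.0| = 306.9° > 180°, so the shorter arc goes the other way round — across 180°.
Signed shortest Δλ = ((145.9 − -161.0 + 180) mod 360) − 180 = -53.1°.
Going west by 53.1° from -161.0° passes through 180° before reaching +145.9°.

Yes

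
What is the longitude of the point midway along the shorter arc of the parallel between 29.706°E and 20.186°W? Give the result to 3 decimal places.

Signed shortest Δλ from +29.706° to -20.186° is -49.892°.
Midpoint longitude = +29.706° + (-49.892°)/2 = +29.706° − 24.946° = +4.760°.

4.760°E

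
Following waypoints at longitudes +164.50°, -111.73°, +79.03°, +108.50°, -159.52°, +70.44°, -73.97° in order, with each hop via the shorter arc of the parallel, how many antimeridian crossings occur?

4

Leg 1: +164.50° → -111.73°, shortest Δλ = 83.77° (east) — crosses 180°.
Leg 2: -111.73° → +79.03°, shortest Δλ = -169.24° (west) — crosses 180°.
Leg 3: +79.03° → +108.50°, shortest Δλ = 29.47° (east) — does not cross 180°.
Leg 4: +108.50° → -159.52°, shortest Δλ = 91.98° (east) — crosses 180°.
Leg 5: -159.52° → +70.44°, shortest Δλ = -130.04° (west) — crosses 180°.
Leg 6: +70.44° → -73.97°, shortest Δλ = -144.41° (west) — does not cross 180°.
Total crossings: 4.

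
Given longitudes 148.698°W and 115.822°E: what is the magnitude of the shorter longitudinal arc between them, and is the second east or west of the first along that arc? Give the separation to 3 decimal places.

95.480° west

Raw difference: 115.822 − -148.698 = 264.52°.
Normalise into (−180°, 180°]: 264.52° − 360° = -95.48°.
Negative ⇒ the second point lies to the west; separation 95.480°.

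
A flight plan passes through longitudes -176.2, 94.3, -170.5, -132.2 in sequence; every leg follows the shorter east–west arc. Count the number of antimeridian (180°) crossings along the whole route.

2

Leg 1: -176.2° → +94.3°, shortest Δλ = -89.5° (west) — crosses 180°.
Leg 2: +94.3° → -170.5°, shortest Δλ = 95.2° (east) — crosses 180°.
Leg 3: -170.5° → -132.2°, shortest Δλ = 38.3° (east) — does not cross 180°.
Total crossings: 2.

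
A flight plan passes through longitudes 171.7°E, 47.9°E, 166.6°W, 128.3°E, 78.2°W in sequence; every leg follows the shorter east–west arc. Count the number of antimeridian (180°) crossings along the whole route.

3

Leg 1: +171.7° → +47.9°, shortest Δλ = -123.8° (west) — does not cross 180°.
Leg 2: +47.9° → -166.6°, shortest Δλ = 145.5° (east) — crosses 180°.
Leg 3: -166.6° → +128.3°, shortest Δλ = -65.1° (west) — crosses 180°.
Leg 4: +128.3° → -78.2°, shortest Δλ = 153.5° (east) — crosses 180°.
Total crossings: 3.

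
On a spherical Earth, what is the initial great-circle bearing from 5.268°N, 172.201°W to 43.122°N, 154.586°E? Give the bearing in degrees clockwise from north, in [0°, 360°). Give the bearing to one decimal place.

327.4°

Δλ = 154.586 − -172.201 = 326.787°; wrapped into (−180°, 180°]: -33.213°.
θ = atan2( sin Δλ · cos φ₂ , cos φ₁ · sin φ₂ − sin φ₁ · cos φ₂ · cos Δλ )
  = atan2(-0.39980, 0.62460) = -32.623° → normalised to [0°, 360°): 327.377°.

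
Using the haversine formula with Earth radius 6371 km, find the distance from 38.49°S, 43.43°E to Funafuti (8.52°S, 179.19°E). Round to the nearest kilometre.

13070 km

Δλ = 179.19 − 43.43 = 135.76°.
Δφ = -8.52 − -38.49 = 29.97°.
a = sin²(Δφ/2) + cos φ₁ · cos φ₂ · sin²(Δλ/2) = 0.731180.
c = 2·atan2(√a, √(1−a)) = 2.05145 rad → d = 6371·c ≈ 13069.80 km.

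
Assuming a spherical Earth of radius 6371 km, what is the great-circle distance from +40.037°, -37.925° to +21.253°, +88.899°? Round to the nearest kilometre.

11255 km

Δλ = 88.899 − -37.925 = 126.824°.
Δφ = 21.253 − 40.037 = -18.784°.
a = sin²(Δφ/2) + cos φ₁ · cos φ₂ · sin²(Δλ/2) = 0.597248.
c = 2·atan2(√a, √(1−a)) = 1.76654 rad → d = 6371·c ≈ 11254.63 km.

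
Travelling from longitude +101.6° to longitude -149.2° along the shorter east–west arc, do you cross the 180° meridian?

Naïve |-149.2 − 101.6| = 250.8° > 180°, so the shorter arc goes the other way round — across 180°.
Signed shortest Δλ = ((-149.2 − 101.6 + 180) mod 360) − 180 = 109.2°.
Going east by 109.2° from +101.6° passes through 180° before reaching -149.2°.

Yes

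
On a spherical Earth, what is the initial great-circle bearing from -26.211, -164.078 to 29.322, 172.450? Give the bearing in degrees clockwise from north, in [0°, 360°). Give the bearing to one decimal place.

Δλ = 172.450 − -164.078 = 336.528°; wrapped into (−180°, 180°]: -23.472°.
θ = atan2( sin Δλ · cos φ₂ , cos φ₁ · sin φ₂ − sin φ₁ · cos φ₂ · cos Δλ )
  = atan2(-0.34727, 0.79259) = -23.661° → normalised to [0°, 360°): 336.339°.

336.3°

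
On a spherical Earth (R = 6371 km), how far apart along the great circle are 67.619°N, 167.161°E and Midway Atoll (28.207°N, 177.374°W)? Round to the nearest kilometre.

Δλ = -177.374 − 167.161 = -344.535°; wrapped into (−180°, 180°]: 15.465°.
Δφ = 28.207 − 67.619 = -39.412°.
a = sin²(Δφ/2) + cos φ₁ · cos φ₂ · sin²(Δλ/2) = 0.119774.
c = 2·atan2(√a, √(1−a)) = 0.70679 rad → d = 6371·c ≈ 4502.95 km.

4503 km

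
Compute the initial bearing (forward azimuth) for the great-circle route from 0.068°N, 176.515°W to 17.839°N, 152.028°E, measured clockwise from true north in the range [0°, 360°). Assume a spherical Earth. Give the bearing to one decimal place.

Δλ = 152.028 − -176.515 = 328.543°; wrapped into (−180°, 180°]: -31.457°.
θ = atan2( sin Δλ · cos φ₂ , cos φ₁ · sin φ₂ − sin φ₁ · cos φ₂ · cos Δλ )
  = atan2(-0.49677, 0.30538) = -58.420° → normalised to [0°, 360°): 301.580°.

301.6°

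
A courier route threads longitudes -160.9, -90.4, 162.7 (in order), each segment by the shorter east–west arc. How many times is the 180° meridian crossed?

Leg 1: -160.9° → -90.4°, shortest Δλ = 70.5° (east) — does not cross 180°.
Leg 2: -90.4° → +162.7°, shortest Δλ = -106.9° (west) — crosses 180°.
Total crossings: 1.

1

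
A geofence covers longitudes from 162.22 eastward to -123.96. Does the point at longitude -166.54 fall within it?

Band width going east from +162.22° to -123.96°: ((-123.96 − 162.22) mod 360) = 73.82°.
Offset of -166.54° east of the west edge: ((-166.54 − 162.22) mod 360) = 31.24°.
31.24° ≤ 73.82° ⇒ inside.

Yes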